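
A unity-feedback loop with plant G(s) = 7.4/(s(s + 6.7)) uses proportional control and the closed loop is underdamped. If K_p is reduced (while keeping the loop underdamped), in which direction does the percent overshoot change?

decrease

ζ = 6.7/(2√(7.4K_p)) rises as K_p falls; higher damping means less overshoot.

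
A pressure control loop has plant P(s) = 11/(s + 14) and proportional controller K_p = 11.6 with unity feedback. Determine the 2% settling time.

T_s ≈ 0.0282 s

Closed-loop transfer function: T(s) = K_p·P(s)/(1 + K_p·P(s)) = 127.6/(s + 14 + 127.6) = 127.6/(s + 141.6).
Time constant τ = 1/141.6 = 0.007062 s, so the 2% settling time is about 4τ = 0.0282 s.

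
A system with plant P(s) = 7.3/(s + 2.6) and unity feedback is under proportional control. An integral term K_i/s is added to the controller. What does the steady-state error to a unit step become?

0

Adding integral action puts a pole at s = 0 in the forward path, raising the system type to 1; a type-1 loop has zero steady-state error to a step.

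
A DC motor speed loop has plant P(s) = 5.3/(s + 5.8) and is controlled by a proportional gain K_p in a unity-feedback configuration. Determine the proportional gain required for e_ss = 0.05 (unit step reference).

K_p = 20.8

For a type-0 loop with proportional control, e_ss = 1/(1 + K_p·P(0)).
P(0) = 0.9138. Require 1/(1 + K_p·0.9138) = 0.05, so 1 + 0.9138·K_p = 20.
K_p = (20 − 1)/0.9138 = 20.8.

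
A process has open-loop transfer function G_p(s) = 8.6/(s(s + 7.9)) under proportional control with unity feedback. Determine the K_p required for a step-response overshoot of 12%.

From %OS = 100·exp(−πζ/√(1−ζ²)) = 12%, ζ = −ln(0.12)/√(π²+ln²(0.12)) = 0.5594.
Characteristic equation s² + 7.9s + 8.6K_p = 0 gives ζ = 7.9/(2√(8.6K_p)).
Setting ζ = 0.5594: √(8.6K_p) = 7.9/(2·0.5594) = 7.061, so K_p = 49.86/8.6 = 5.8.

K_p = 5.8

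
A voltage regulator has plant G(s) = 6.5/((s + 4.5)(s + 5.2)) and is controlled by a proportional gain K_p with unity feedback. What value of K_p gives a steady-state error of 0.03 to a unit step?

Steady-state error for a unit step on this type-0 loop is 1/(1 + K_p·G(0)).
G(0) = 0.2778. Require 1/(1 + K_p·0.2778) = 0.03, so 1 + 0.2778·K_p = 33.33.
K_p = (33.33 − 1)/0.2778 = 116.

K_p = 116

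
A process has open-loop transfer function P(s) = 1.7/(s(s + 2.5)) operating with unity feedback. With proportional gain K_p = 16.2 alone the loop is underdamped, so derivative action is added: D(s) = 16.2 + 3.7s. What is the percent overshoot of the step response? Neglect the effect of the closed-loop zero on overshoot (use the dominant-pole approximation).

0.811%

Forward path: (16.2 + 3.7s)·1.7/(s(s+2.5)). The closed-loop characteristic equation is s² + (2.5 + 1.7·3.7)s + 1.7·16.2 = 0.
That is s² + 8.79s + 27.54 = 0, so ω_n = 5.248 rad/s and ζ = 8.79/(2·5.248) = 0.8375.
%OS = 100·exp(−πζ/√(1−ζ²)) = 0.811%.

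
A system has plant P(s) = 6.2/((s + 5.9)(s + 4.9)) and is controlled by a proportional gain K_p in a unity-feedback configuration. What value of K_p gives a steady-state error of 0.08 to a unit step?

K_p = 53.6

For a type-0 loop with proportional control, e_ss = 1/(1 + K_p·P(0)).
P(0) = 0.2145. Require 1/(1 + K_p·0.2145) = 0.08, so 1 + 0.2145·K_p = 12.5.
K_p = (12.5 − 1)/0.2145 = 53.6.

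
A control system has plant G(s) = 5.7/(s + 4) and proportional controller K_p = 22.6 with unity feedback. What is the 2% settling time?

Closed-loop transfer function: T(s) = K_p·G(s)/(1 + K_p·G(s)) = 128.8/(s + 4 + 128.8) = 128.8/(s + 132.8).
Time constant τ = 1/132.8 = 0.007529 s, so the 2% settling time is about 4τ = 0.0301 s.

T_s ≈ 0.0301 s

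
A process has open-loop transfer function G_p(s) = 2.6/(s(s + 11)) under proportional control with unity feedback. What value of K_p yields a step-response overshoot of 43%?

K_p = 173

From %OS = 100·exp(−πζ/√(1−ζ²)) = 43%, ζ = −ln(0.43)/√(π²+ln²(0.43)) = 0.2594.
Characteristic equation s² + 11s + 2.6K_p = 0 gives ζ = 11/(2√(2.6K_p)).
Setting ζ = 0.2594: √(2.6K_p) = 11/(2·0.2594) = 21.2, so K_p = 449.4/2.6 = 173.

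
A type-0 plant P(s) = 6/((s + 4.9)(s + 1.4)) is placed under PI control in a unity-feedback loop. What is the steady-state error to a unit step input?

0

The PI controller's integrator makes the forward path type 1, so e_ss to a step is zero.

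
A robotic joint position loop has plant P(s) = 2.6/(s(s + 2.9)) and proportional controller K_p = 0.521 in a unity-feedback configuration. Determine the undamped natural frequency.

ω_n = 1.16 rad/s

With unity feedback the closed-loop characteristic equation is s² + 2.9s + 0.521·2.6 = s² + 2.9s + 1.355 = 0.
Matching s² + 2ζω_n s + ω_n²: ω_n = √1.355 = 1.164 rad/s and 2ζω_n = 2.9, so ζ = 2.9/(2·1.164) = 1.25.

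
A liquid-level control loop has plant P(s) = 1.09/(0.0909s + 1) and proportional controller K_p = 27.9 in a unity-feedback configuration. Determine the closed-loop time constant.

τ = 0.00289 s

Closed loop: T(s) = K_p·P/(1+K_p·P) = 30.41/(0.0909s + 1 + 30.41), with pole at s = −(1 + 30.41)/0.0909 = −345.6.
Closed-loop time constant τ = 1/345.6 = 0.00289 s.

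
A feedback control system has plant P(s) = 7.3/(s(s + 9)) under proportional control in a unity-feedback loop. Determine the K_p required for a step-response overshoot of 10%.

From %OS = 100·exp(−πζ/√(1−ζ²)) = 10%, ζ = −ln(0.1)/√(π²+ln²(0.1)) = 0.5912.
Characteristic equation s² + 9s + 7.3K_p = 0 gives ζ = 9/(2√(7.3K_p)).
Setting ζ = 0.5912: √(7.3K_p) = 9/(2·0.5912) = 7.612, so K_p = 57.95/7.3 = 7.94.

K_p = 7.94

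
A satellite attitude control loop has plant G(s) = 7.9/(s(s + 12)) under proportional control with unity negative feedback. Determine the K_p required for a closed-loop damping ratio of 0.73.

K_p = 8.55

Closed-loop characteristic equation: s² + 12s + K_p·7.9 = 0.
So ω_n = √(7.9K_p) and 2ζω_n = 12, giving ζ = 12/(2√(7.9K_p)).
Setting ζ = 0.73: √(7.9K_p) = 12/(2·0.73) = 8.219, so K_p = 67.55/7.9 = 8.55.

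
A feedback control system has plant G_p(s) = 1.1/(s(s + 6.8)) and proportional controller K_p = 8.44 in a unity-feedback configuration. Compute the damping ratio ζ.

ζ = 1.12

The closed-loop denominator is s(s+6.8) + 8.44·1.1 = s² + 6.8s + 9.284.
So ω_n² = 9.284 ⇒ ω_n = 3.047 rad/s, and ζ = 6.8/(2ω_n) = 1.12.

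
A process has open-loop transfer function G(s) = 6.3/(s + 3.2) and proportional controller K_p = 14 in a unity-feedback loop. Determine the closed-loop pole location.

Closed-loop transfer function: T(s) = K_p·G(s)/(1 + K_p·G(s)) = 88.2/(s + 3.2 + 88.2) = 88.2/(s + 91.4).
The closed-loop pole is at s = −91.4.

s = -91.4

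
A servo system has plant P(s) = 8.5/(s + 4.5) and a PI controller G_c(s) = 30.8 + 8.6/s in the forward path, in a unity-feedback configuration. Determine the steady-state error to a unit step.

The open loop G_c(s)P(s) has a pole at the origin (type 1), so the static position error constant is infinite and e_ss = 1/(1+∞) = 0.

0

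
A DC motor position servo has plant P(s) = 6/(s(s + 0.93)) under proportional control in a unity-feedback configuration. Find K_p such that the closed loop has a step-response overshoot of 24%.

K_p = 0.211

From %OS = 100·exp(−πζ/√(1−ζ²)) = 24%, ζ = −ln(0.24)/√(π²+ln²(0.24)) = 0.4136.
Characteristic equation s² + 0.93s + 6K_p = 0 gives ζ = 0.93/(2√(6K_p)).
Setting ζ = 0.4136: √(6K_p) = 0.93/(2·0.4136) = 1.124, so K_p = 1.264/6 = 0.211.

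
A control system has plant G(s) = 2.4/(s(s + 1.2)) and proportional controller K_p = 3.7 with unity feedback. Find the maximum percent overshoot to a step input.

52.4%

The closed-loop denominator s² + 1.2s + 8.88 gives ω_n = √8.88 = 2.98 and ζ = 1.2/(2ω_n) = 0.2013.
%OS = 100·exp(−πζ/√(1−ζ²)) = 100·exp(−π·0.2013/√0.9595) = 52.4%.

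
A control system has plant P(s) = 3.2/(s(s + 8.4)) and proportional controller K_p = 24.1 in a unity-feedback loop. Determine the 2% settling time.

T_s ≈ 0.952 s

Closed-loop characteristic equation: s² + 8.4s + 77.12 = 0, so ω_n = 8.782 rad/s and ζ = 8.4/(2·8.782) = 0.4783.
2% settling time T_s ≈ 4/(ζω_n) = 4/4.2 = 0.952 s.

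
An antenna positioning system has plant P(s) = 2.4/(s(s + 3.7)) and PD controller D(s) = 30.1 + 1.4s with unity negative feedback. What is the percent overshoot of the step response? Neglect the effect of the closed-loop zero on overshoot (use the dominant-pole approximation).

23.8%

Forward path: (30.1 + 1.4s)·2.4/(s(s+3.7)). The closed-loop characteristic equation is s² + (3.7 + 2.4·1.4)s + 2.4·30.1 = 0.
That is s² + 7.06s + 72.24 = 0, so ω_n = 8.499 rad/s and ζ = 7.06/(2·8.499) = 0.4153.
%OS = 100·exp(−πζ/√(1−ζ²)) = 23.8%.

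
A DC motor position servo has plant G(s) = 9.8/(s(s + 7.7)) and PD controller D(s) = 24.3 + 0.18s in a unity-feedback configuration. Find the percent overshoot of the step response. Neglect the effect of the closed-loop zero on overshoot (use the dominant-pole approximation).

36.3%

Forward path: (24.3 + 0.18s)·9.8/(s(s+7.7)). The closed-loop characteristic equation is s² + (7.7 + 9.8·0.18)s + 9.8·24.3 = 0.
That is s² + 9.464s + 238.1 = 0, so ω_n = 15.43 rad/s and ζ = 9.464/(2·15.43) = 0.3066.
%OS = 100·exp(−πζ/√(1−ζ²)) = 36.3%.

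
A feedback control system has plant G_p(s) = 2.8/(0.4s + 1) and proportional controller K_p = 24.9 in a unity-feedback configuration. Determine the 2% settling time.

Closed loop: T(s) = K_p·G_p/(1+K_p·G_p) = 69.72/(0.4s + 1 + 69.72), with pole at s = −(1 + 69.72)/0.4 = −176.8.
τ = 1/176.8 = 0.005656 s, so 2% settling time ≈ 4τ = 0.0226 s.

T_s ≈ 0.0226 s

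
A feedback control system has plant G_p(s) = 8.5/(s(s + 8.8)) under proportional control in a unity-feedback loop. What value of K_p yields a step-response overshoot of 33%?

K_p = 20.6

From %OS = 100·exp(−πζ/√(1−ζ²)) = 33%, ζ = −ln(0.33)/√(π²+ln²(0.33)) = 0.3328.
Characteristic equation s² + 8.8s + 8.5K_p = 0 gives ζ = 8.8/(2√(8.5K_p)).
Setting ζ = 0.3328: √(8.5K_p) = 8.8/(2·0.3328) = 13.22, so K_p = 174.8/8.5 = 20.6.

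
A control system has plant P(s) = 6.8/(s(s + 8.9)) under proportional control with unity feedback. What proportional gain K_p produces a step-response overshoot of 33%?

K_p = 26.3

From %OS = 100·exp(−πζ/√(1−ζ²)) = 33%, ζ = −ln(0.33)/√(π²+ln²(0.33)) = 0.3328.
Characteristic equation s² + 8.9s + 6.8K_p = 0 gives ζ = 8.9/(2√(6.8K_p)).
Setting ζ = 0.3328: √(6.8K_p) = 8.9/(2·0.3328) = 13.37, so K_p = 178.8/6.8 = 26.3.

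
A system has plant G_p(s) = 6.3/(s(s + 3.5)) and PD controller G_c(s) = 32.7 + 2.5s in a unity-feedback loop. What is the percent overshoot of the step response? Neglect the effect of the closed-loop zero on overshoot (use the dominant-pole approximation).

Forward path: (32.7 + 2.5s)·6.3/(s(s+3.5)). The closed-loop characteristic equation is s² + (3.5 + 6.3·2.5)s + 6.3·32.7 = 0.
That is s² + 19.25s + 206 = 0, so ω_n = 14.35 rad/s and ζ = 19.25/(2·14.35) = 0.6706.
%OS = 100·exp(−πζ/√(1−ζ²)) = 5.84%.

5.84%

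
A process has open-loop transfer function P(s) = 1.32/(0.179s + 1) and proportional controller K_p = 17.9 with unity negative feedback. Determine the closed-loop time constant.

τ = 0.00727 s

Closed loop: T(s) = K_p·P/(1+K_p·P) = 23.63/(0.179s + 1 + 23.63), with pole at s = −(1 + 23.63)/0.179 = −137.6.
Closed-loop time constant τ = 1/137.6 = 0.00727 s.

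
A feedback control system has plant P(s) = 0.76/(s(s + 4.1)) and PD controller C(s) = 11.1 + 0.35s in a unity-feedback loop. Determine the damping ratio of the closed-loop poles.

ζ = 0.752

Forward path: (11.1 + 0.35s)·0.76/(s(s+4.1)). The closed-loop characteristic equation is s² + (4.1 + 0.76·0.35)s + 0.76·11.1 = 0.
That is s² + 4.366s + 8.436 = 0, so ω_n = 2.904 rad/s and ζ = 4.366/(2·2.904) = 0.7516.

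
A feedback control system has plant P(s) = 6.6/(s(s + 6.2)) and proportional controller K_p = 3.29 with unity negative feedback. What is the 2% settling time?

From 1 + K_pP(s) = 0: s² + 6.2s + 21.71 = 0 ⇒ ω_n = 4.66, ζ = 0.6653.
2% settling time T_s ≈ 4/(ζω_n) = 4/3.1 = 1.29 s.

T_s ≈ 1.29 s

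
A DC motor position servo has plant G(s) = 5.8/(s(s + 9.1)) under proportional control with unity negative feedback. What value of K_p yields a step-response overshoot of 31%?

From %OS = 100·exp(−πζ/√(1−ζ²)) = 31%, ζ = −ln(0.31)/√(π²+ln²(0.31)) = 0.3493.
Characteristic equation s² + 9.1s + 5.8K_p = 0 gives ζ = 9.1/(2√(5.8K_p)).
Setting ζ = 0.3493: √(5.8K_p) = 9.1/(2·0.3493) = 13.03, so K_p = 169.7/5.8 = 29.3.

K_p = 29.3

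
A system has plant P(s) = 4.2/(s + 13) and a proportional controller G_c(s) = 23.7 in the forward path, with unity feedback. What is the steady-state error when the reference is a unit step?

The loop is type 0. Static position error constant K_pos = G_c(0)·P(0) = 23.7·0.3231 = 7.657.
Steady-state error to a unit step: e_ss = 1/(1+K_pos) = 1/8.657 = 0.116.

0.116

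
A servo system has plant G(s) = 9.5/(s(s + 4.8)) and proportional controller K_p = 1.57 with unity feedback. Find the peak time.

T_p = 1.04 s

From 1 + K_pG(s) = 0: s² + 4.8s + 14.92 = 0 ⇒ ω_n = 3.862, ζ = 0.6214.
Damped frequency ω_d = ω_n√(1−ζ²) = 3.026 rad/s, so peak time T_p = π/ω_d = 1.04 s.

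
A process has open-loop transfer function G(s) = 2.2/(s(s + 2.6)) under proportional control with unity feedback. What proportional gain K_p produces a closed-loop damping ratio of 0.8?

K_p = 1.2

Closed-loop characteristic equation: s² + 2.6s + K_p·2.2 = 0.
So ω_n = √(2.2K_p) and 2ζω_n = 2.6, giving ζ = 2.6/(2√(2.2K_p)).
Setting ζ = 0.8: √(2.2K_p) = 2.6/(2·0.8) = 1.625, so K_p = 2.641/2.2 = 1.2.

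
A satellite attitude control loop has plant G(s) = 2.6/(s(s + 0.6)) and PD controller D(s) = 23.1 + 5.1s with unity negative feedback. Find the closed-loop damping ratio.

Forward path: (23.1 + 5.1s)·2.6/(s(s+0.6)). The closed-loop characteristic equation is s² + (0.6 + 2.6·5.1)s + 2.6·23.1 = 0.
That is s² + 13.86s + 60.06 = 0, so ω_n = 7.75 rad/s and ζ = 13.86/(2·7.75) = 0.8942.

ζ = 0.894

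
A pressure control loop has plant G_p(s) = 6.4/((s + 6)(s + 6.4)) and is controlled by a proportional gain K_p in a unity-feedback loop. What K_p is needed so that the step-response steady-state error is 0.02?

For a type-0 loop with proportional control, e_ss = 1/(1 + K_p·G_p(0)).
G_p(0) = 0.1667. Require 1/(1 + K_p·0.1667) = 0.02, so 1 + 0.1667·K_p = 50.
K_p = (50 − 1)/0.1667 = 294.

K_p = 294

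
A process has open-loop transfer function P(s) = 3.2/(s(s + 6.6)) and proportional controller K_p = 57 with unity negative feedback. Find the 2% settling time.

Closed-loop characteristic equation: s² + 6.6s + 182.4 = 0, so ω_n = 13.51 rad/s and ζ = 6.6/(2·13.51) = 0.2443.
2% settling time T_s ≈ 4/(ζω_n) = 4/3.3 = 1.21 s.

T_s ≈ 1.21 s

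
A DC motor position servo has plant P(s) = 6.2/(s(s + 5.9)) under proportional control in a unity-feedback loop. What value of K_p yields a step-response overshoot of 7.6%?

From %OS = 100·exp(−πζ/√(1−ζ²)) = 7.6%, ζ = −ln(0.076)/√(π²+ln²(0.076)) = 0.6342.
Characteristic equation s² + 5.9s + 6.2K_p = 0 gives ζ = 5.9/(2√(6.2K_p)).
Setting ζ = 0.6342: √(6.2K_p) = 5.9/(2·0.6342) = 4.651, so K_p = 21.64/6.2 = 3.49.

K_p = 3.49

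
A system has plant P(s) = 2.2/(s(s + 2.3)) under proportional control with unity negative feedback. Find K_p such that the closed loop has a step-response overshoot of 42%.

K_p = 8.48

From %OS = 100·exp(−πζ/√(1−ζ²)) = 42%, ζ = −ln(0.42)/√(π²+ln²(0.42)) = 0.2662.
Characteristic equation s² + 2.3s + 2.2K_p = 0 gives ζ = 2.3/(2√(2.2K_p)).
Setting ζ = 0.2662: √(2.2K_p) = 2.3/(2·0.2662) = 4.321, so K_p = 18.67/2.2 = 8.48.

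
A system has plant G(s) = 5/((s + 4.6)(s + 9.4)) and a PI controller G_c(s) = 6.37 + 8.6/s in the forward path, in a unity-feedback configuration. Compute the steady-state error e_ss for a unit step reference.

0

The open loop G_c(s)G(s) has a pole at the origin (type 1), so the static position error constant is infinite and e_ss = 1/(1+∞) = 0.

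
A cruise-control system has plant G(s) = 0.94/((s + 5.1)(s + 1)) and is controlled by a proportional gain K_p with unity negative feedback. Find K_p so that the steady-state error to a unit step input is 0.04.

K_p = 130

For a type-0 loop with proportional control, e_ss = 1/(1 + K_p·G(0)).
G(0) = 0.1843. Require 1/(1 + K_p·0.1843) = 0.04, so 1 + 0.1843·K_p = 25.
K_p = (25 − 1)/0.1843 = 130.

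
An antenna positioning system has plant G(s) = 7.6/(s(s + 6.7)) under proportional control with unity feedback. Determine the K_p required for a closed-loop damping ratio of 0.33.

K_p = 13.6

Closed-loop characteristic equation: s² + 6.7s + K_p·7.6 = 0.
So ω_n = √(7.6K_p) and 2ζω_n = 6.7, giving ζ = 6.7/(2√(7.6K_p)).
Setting ζ = 0.33: √(7.6K_p) = 6.7/(2·0.33) = 10.15, so K_p = 103.1/7.6 = 13.6.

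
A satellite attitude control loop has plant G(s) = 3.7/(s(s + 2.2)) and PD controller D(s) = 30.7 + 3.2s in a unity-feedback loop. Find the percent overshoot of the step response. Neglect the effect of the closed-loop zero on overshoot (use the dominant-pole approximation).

Forward path: (30.7 + 3.2s)·3.7/(s(s+2.2)). The closed-loop characteristic equation is s² + (2.2 + 3.7·3.2)s + 3.7·30.7 = 0.
That is s² + 14.04s + 113.6 = 0, so ω_n = 10.66 rad/s and ζ = 14.04/(2·10.66) = 0.6587.
%OS = 100·exp(−πζ/√(1−ζ²)) = 6.39%.

6.39%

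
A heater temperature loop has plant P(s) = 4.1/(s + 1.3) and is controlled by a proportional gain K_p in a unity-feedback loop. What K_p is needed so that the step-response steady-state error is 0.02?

K_p = 15.5

Steady-state error for a unit step on this type-0 loop is 1/(1 + K_p·P(0)).
P(0) = 3.154. Require 1/(1 + K_p·3.154) = 0.02, so 1 + 3.154·K_p = 50.
K_p = (50 − 1)/3.154 = 15.5.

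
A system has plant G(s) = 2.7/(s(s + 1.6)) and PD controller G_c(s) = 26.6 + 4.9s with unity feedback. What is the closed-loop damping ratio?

ζ = 0.875

Forward path: (26.6 + 4.9s)·2.7/(s(s+1.6)). The closed-loop characteristic equation is s² + (1.6 + 2.7·4.9)s + 2.7·26.6 = 0.
That is s² + 14.83s + 71.82 = 0, so ω_n = 8.475 rad/s and ζ = 14.83/(2·8.475) = 0.875.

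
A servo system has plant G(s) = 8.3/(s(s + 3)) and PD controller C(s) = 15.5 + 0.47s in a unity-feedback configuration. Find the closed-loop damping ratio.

ζ = 0.304

Forward path: (15.5 + 0.47s)·8.3/(s(s+3)). The closed-loop characteristic equation is s² + (3 + 8.3·0.47)s + 8.3·15.5 = 0.
That is s² + 6.901s + 128.7 = 0, so ω_n = 11.34 rad/s and ζ = 6.901/(2·11.34) = 0.3042.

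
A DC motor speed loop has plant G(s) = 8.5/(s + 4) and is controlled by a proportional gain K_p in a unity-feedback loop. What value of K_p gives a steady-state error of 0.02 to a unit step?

K_p = 23.1

Steady-state error for a unit step on this type-0 loop is 1/(1 + K_p·G(0)).
G(0) = 2.125. Require 1/(1 + K_p·2.125) = 0.02, so 1 + 2.125·K_p = 50.
K_p = (50 − 1)/2.125 = 23.1.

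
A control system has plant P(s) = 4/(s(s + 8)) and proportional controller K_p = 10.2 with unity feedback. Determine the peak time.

Closed-loop characteristic equation: s² + 8s + 40.8 = 0, so ω_n = 6.387 rad/s and ζ = 8/(2·6.387) = 0.6262.
Damped frequency ω_d = ω_n√(1−ζ²) = 4.98 rad/s, so peak time T_p = π/ω_d = 0.631 s.

T_p = 0.631 s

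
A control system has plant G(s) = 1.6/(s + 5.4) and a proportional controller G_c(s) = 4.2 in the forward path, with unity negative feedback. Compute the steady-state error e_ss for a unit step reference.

0.446

The loop is type 0. Static position error constant K_pos = G_c(0)·G(0) = 4.2·0.2963 = 1.244.
Steady-state error to a unit step: e_ss = 1/(1+K_pos) = 1/2.244 = 0.446.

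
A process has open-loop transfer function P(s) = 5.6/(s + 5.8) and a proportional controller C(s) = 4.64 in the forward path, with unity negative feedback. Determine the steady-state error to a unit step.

0.182

The loop is type 0. Static position error constant K_pos = C(0)·P(0) = 4.64·0.9655 = 4.48.
Steady-state error to a unit step: e_ss = 1/(1+K_pos) = 1/5.48 = 0.182.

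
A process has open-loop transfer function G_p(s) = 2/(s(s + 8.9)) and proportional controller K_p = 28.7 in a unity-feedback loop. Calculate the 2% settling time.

From 1 + K_pG_p(s) = 0: s² + 8.9s + 57.4 = 0 ⇒ ω_n = 7.576, ζ = 0.5874.
2% settling time T_s ≈ 4/(ζω_n) = 4/4.45 = 0.899 s.

T_s ≈ 0.899 s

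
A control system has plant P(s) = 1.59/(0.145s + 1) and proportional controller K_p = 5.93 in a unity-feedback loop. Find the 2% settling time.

Closed loop: T(s) = K_p·P/(1+K_p·P) = 9.429/(0.145s + 1 + 9.429), with pole at s = −(1 + 9.429)/0.145 = −71.92.
τ = 1/71.92 = 0.0139 s, so 2% settling time ≈ 4τ = 0.0556 s.

T_s ≈ 0.0556 s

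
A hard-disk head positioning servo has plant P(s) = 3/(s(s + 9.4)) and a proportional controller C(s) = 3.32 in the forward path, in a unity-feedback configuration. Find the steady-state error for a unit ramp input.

0.944

The loop has one pole at the origin (type 1). Velocity error constant K_v = lim_{s→0} s·C(s)P(s) = 3.32·3/9.4 = 1.06.
Steady-state error to a unit ramp: e_ss = 1/K_v = 0.944.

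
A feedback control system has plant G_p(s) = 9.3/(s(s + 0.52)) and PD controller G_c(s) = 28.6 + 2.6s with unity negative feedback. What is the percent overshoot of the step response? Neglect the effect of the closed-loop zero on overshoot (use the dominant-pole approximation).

2.62%

Forward path: (28.6 + 2.6s)·9.3/(s(s+0.52)). The closed-loop characteristic equation is s² + (0.52 + 9.3·2.6)s + 9.3·28.6 = 0.
That is s² + 24.7s + 266 = 0, so ω_n = 16.31 rad/s and ζ = 24.7/(2·16.31) = 0.7573.
%OS = 100·exp(−πζ/√(1−ζ²)) = 2.62%.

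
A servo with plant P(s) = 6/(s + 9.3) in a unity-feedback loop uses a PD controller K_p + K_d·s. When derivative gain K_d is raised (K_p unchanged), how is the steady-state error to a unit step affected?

At s = 0 the derivative term contributes nothing: C(0) = K_p regardless of K_d, so K_pos = K_p·P(0) and e_ss are unchanged.

unchanged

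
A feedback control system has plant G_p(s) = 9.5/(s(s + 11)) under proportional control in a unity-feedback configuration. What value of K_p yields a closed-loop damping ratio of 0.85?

K_p = 4.41

Closed-loop characteristic equation: s² + 11s + K_p·9.5 = 0.
So ω_n = √(9.5K_p) and 2ζω_n = 11, giving ζ = 11/(2√(9.5K_p)).
Setting ζ = 0.85: √(9.5K_p) = 11/(2·0.85) = 6.471, so K_p = 41.87/9.5 = 4.41.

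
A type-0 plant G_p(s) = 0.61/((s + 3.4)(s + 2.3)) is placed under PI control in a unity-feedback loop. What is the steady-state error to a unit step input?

0

The PI controller's integrator makes the forward path type 1, so e_ss to a step is zero.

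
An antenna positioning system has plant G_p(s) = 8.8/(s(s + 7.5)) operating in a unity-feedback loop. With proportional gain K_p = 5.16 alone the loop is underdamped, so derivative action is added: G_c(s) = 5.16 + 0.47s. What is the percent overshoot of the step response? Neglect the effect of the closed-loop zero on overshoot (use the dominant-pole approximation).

0.463%

Forward path: (5.16 + 0.47s)·8.8/(s(s+7.5)). The closed-loop characteristic equation is s² + (7.5 + 8.8·0.47)s + 8.8·5.16 = 0.
That is s² + 11.64s + 45.41 = 0, so ω_n = 6.739 rad/s and ζ = 11.64/(2·6.739) = 0.8634.
%OS = 100·exp(−πζ/√(1−ζ²)) = 0.463%.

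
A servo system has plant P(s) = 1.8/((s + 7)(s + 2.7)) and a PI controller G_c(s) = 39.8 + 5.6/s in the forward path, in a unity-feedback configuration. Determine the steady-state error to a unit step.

The open loop G_c(s)P(s) has a pole at the origin (type 1), so the static position error constant is infinite and e_ss = 1/(1+∞) = 0.

0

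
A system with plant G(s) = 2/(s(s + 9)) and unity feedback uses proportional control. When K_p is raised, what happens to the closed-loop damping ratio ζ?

ζ = 9/(2√(2K_p)); increasing K_p raises the denominator, so ζ falls.

decrease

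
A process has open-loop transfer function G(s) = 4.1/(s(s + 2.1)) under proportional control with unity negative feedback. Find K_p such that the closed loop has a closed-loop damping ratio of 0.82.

Closed-loop characteristic equation: s² + 2.1s + K_p·4.1 = 0.
So ω_n = √(4.1K_p) and 2ζω_n = 2.1, giving ζ = 2.1/(2√(4.1K_p)).
Setting ζ = 0.82: √(4.1K_p) = 2.1/(2·0.82) = 1.28, so K_p = 1.64/4.1 = 0.4.

K_p = 0.4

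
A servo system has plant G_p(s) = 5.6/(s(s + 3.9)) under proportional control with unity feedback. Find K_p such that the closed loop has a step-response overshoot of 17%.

K_p = 2.81

From %OS = 100·exp(−πζ/√(1−ζ²)) = 17%, ζ = −ln(0.17)/√(π²+ln²(0.17)) = 0.4913.
Characteristic equation s² + 3.9s + 5.6K_p = 0 gives ζ = 3.9/(2√(5.6K_p)).
Setting ζ = 0.4913: √(5.6K_p) = 3.9/(2·0.4913) = 3.969, so K_p = 15.76/5.6 = 2.81.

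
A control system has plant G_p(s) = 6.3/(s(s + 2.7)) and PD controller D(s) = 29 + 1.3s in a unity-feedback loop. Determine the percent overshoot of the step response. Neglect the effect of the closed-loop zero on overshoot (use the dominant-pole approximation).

25.1%

Forward path: (29 + 1.3s)·6.3/(s(s+2.7)). The closed-loop characteristic equation is s² + (2.7 + 6.3·1.3)s + 6.3·29 = 0.
That is s² + 10.89s + 182.7 = 0, so ω_n = 13.52 rad/s and ζ = 10.89/(2·13.52) = 0.4028.
%OS = 100·exp(−πζ/√(1−ζ²)) = 25.1%.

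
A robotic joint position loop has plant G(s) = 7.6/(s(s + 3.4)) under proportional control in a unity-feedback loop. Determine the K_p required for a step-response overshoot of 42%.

From %OS = 100·exp(−πζ/√(1−ζ²)) = 42%, ζ = −ln(0.42)/√(π²+ln²(0.42)) = 0.2662.
Characteristic equation s² + 3.4s + 7.6K_p = 0 gives ζ = 3.4/(2√(7.6K_p)).
Setting ζ = 0.2662: √(7.6K_p) = 3.4/(2·0.2662) = 6.387, so K_p = 40.79/7.6 = 5.37.

K_p = 5.37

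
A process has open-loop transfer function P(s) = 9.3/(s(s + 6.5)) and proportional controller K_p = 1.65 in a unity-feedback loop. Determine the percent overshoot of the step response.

0.938%

From 1 + K_pP(s) = 0: s² + 6.5s + 15.35 = 0 ⇒ ω_n = 3.917, ζ = 0.8297.
%OS = 100·exp(−πζ/√(1−ζ²)) = 100·exp(−π·0.8297/√0.3117) = 0.938%.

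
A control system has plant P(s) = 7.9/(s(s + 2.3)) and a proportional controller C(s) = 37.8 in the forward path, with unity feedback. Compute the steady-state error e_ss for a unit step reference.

0

The open loop C(s)P(s) has a pole at the origin (type 1), so the static position error constant is infinite and e_ss = 1/(1+∞) = 0.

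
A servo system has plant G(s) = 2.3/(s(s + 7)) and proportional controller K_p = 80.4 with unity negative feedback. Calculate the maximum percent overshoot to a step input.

43.3%

Closed-loop characteristic equation: s² + 7s + 184.9 = 0, so ω_n = 13.6 rad/s and ζ = 7/(2·13.6) = 0.2574.
%OS = 100·exp(−πζ/√(1−ζ²)) = 100·exp(−π·0.2574/√0.9338) = 43.3%.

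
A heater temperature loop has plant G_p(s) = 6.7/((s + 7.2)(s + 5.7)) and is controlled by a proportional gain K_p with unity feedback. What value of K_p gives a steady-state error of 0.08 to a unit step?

K_p = 70.4

The loop is type 0, so e_ss(step) = 1/(1 + K_pos) with K_pos = K_p·G_p(0).
G_p(0) = 0.1633. Require 1/(1 + K_p·0.1633) = 0.08, so 1 + 0.1633·K_p = 12.5.
K_p = (12.5 − 1)/0.1633 = 70.4.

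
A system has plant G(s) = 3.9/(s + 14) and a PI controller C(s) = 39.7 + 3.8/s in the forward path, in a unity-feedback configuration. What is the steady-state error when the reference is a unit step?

0

The open loop C(s)G(s) has a pole at the origin (type 1), so the static position error constant is infinite and e_ss = 1/(1+∞) = 0.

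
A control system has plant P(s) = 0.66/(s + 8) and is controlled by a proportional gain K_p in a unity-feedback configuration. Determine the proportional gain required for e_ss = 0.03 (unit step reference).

Steady-state error for a unit step on this type-0 loop is 1/(1 + K_p·P(0)).
P(0) = 0.0825. Require 1/(1 + K_p·0.0825) = 0.03, so 1 + 0.0825·K_p = 33.33.
K_p = (33.33 − 1)/0.0825 = 392.

K_p = 392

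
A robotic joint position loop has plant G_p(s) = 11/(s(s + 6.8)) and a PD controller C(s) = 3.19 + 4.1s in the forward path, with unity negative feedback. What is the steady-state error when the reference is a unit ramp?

0.194

The loop has one pole at the origin (type 1). Velocity error constant K_v = lim_{s→0} s·C(s)G_p(s) = 3.19·11/6.8 = 5.16.
Steady-state error to a unit ramp: e_ss = 1/K_v = 0.194.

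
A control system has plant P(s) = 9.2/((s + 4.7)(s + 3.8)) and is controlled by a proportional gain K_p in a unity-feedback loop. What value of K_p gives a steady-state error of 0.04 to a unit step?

K_p = 46.6

Steady-state error for a unit step on this type-0 loop is 1/(1 + K_p·P(0)).
P(0) = 0.5151. Require 1/(1 + K_p·0.5151) = 0.04, so 1 + 0.5151·K_p = 25.
K_p = (25 − 1)/0.5151 = 46.6.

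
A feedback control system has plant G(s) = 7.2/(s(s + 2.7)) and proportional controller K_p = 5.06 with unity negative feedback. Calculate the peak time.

The closed-loop denominator s² + 2.7s + 36.43 gives ω_n = √36.43 = 6.036 and ζ = 2.7/(2ω_n) = 0.2237.
Damped frequency ω_d = ω_n√(1−ζ²) = 5.883 rad/s, so peak time T_p = π/ω_d = 0.534 s.

T_p = 0.534 s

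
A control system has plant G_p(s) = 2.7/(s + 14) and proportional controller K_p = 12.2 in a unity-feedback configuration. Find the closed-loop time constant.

τ = 0.0213 s

Closed-loop transfer function: T(s) = K_p·G_p(s)/(1 + K_p·G_p(s)) = 32.94/(s + 14 + 32.94) = 32.94/(s + 46.94).
Time constant τ = 1/46.94 = 0.0213 s.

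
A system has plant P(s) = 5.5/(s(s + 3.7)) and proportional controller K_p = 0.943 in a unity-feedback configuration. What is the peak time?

From 1 + K_pP(s) = 0: s² + 3.7s + 5.186 = 0 ⇒ ω_n = 2.277, ζ = 0.8123.
Damped frequency ω_d = ω_n√(1−ζ²) = 1.328 rad/s, so peak time T_p = π/ω_d = 2.37 s.

T_p = 2.37 s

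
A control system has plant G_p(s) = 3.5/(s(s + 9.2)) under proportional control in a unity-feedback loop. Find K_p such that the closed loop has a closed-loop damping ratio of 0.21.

Closed-loop characteristic equation: s² + 9.2s + K_p·3.5 = 0.
So ω_n = √(3.5K_p) and 2ζω_n = 9.2, giving ζ = 9.2/(2√(3.5K_p)).
Setting ζ = 0.21: √(3.5K_p) = 9.2/(2·0.21) = 21.9, so K_p = 479.8/3.5 = 137.

K_p = 137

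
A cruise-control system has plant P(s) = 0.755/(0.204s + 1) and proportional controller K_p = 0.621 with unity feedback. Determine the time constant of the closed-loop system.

τ = 0.139 s

Closed loop: T(s) = K_p·P/(1+K_p·P) = 0.4689/(0.204s + 1 + 0.4689), with pole at s = −(1 + 0.4689)/0.204 = −7.2.
Closed-loop time constant τ = 1/7.2 = 0.139 s.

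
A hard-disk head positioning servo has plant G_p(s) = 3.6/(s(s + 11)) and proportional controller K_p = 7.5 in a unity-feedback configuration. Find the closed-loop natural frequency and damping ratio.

ω_n = 5.2 rad/s, ζ = 1.06

The closed-loop denominator is s(s+11) + 7.5·3.6 = s² + 11s + 27.
So ω_n² = 27 ⇒ ω_n = 5.196 rad/s, and ζ = 11/(2ω_n) = 1.06.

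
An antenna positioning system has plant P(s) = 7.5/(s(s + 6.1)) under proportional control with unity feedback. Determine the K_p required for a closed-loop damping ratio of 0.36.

Closed-loop characteristic equation: s² + 6.1s + K_p·7.5 = 0.
So ω_n = √(7.5K_p) and 2ζω_n = 6.1, giving ζ = 6.1/(2√(7.5K_p)).
Setting ζ = 0.36: √(7.5K_p) = 6.1/(2·0.36) = 8.472, so K_p = 71.78/7.5 = 9.57.

K_p = 9.57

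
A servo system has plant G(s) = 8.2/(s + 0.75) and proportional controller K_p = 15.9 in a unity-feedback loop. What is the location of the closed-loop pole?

Closed-loop transfer function: T(s) = K_p·G(s)/(1 + K_p·G(s)) = 130.4/(s + 0.75 + 130.4) = 130.4/(s + 131.1).
The closed-loop pole is at s = −131.1.

s = -131.1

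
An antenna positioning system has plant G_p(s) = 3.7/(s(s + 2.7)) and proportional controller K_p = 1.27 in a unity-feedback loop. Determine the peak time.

The closed-loop denominator s² + 2.7s + 4.699 gives ω_n = √4.699 = 2.168 and ζ = 2.7/(2ω_n) = 0.6228.
Damped frequency ω_d = ω_n√(1−ζ²) = 1.696 rad/s, so peak time T_p = π/ω_d = 1.85 s.

T_p = 1.85 s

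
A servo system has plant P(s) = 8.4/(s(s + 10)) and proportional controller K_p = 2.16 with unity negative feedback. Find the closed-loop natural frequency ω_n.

The closed-loop denominator is s(s+10) + 2.16·8.4 = s² + 10s + 18.14.
So ω_n² = 18.14 ⇒ ω_n = 4.26 rad/s, and ζ = 10/(2ω_n) = 1.17.

ω_n = 4.26 rad/s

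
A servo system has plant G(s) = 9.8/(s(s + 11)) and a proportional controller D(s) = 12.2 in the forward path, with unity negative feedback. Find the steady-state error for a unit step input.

The open loop D(s)G(s) has a pole at the origin (type 1), so the static position error constant is infinite and e_ss = 1/(1+∞) = 0.

0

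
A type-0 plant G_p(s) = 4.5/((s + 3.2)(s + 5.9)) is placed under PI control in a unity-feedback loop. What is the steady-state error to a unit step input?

0

The PI controller's integrator makes the forward path type 1, so e_ss to a step is zero.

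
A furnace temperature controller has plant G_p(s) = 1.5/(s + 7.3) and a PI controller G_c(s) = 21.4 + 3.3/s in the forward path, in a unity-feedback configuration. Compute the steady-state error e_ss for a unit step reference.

The open loop G_c(s)G_p(s) has a pole at the origin (type 1), so the static position error constant is infinite and e_ss = 1/(1+∞) = 0.

0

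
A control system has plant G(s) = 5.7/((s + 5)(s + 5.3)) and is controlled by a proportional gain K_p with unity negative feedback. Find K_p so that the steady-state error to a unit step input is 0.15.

Steady-state error for a unit step on this type-0 loop is 1/(1 + K_p·G(0)).
G(0) = 0.2151. Require 1/(1 + K_p·0.2151) = 0.15, so 1 + 0.2151·K_p = 6.667.
K_p = (6.667 − 1)/0.2151 = 26.3.

K_p = 26.3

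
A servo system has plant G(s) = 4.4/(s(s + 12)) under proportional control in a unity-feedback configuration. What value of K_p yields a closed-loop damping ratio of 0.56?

Closed-loop characteristic equation: s² + 12s + K_p·4.4 = 0.
So ω_n = √(4.4K_p) and 2ζω_n = 12, giving ζ = 12/(2√(4.4K_p)).
Setting ζ = 0.56: √(4.4K_p) = 12/(2·0.56) = 10.71, so K_p = 114.8/4.4 = 26.1.

K_p = 26.1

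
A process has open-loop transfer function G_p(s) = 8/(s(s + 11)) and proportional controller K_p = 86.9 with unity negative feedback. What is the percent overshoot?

The closed-loop denominator s² + 11s + 695.2 gives ω_n = √695.2 = 26.37 and ζ = 11/(2ω_n) = 0.2086.
%OS = 100·exp(−πζ/√(1−ζ²)) = 100·exp(−π·0.2086/√0.9565) = 51.2%.

51.2%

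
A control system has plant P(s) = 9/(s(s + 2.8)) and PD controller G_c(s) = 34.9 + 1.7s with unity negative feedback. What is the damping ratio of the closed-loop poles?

ζ = 0.511

Forward path: (34.9 + 1.7s)·9/(s(s+2.8)). The closed-loop characteristic equation is s² + (2.8 + 9·1.7)s + 9·34.9 = 0.
That is s² + 18.1s + 314.1 = 0, so ω_n = 17.72 rad/s and ζ = 18.1/(2·17.72) = 0.5106.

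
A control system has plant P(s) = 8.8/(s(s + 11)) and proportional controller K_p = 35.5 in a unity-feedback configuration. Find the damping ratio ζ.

ζ = 0.311

1 + K_p·P(s) = 0 gives s² + 11s + 312.4 = 0.
Matching s² + 2ζω_n s + ω_n²: ω_n = √312.4 = 17.67 rad/s and 2ζω_n = 11, so ζ = 11/(2·17.67) = 0.311.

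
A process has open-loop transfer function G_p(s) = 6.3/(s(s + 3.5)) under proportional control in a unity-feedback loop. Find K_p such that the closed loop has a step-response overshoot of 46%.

K_p = 8.44

From %OS = 100·exp(−πζ/√(1−ζ²)) = 46%, ζ = −ln(0.46)/√(π²+ln²(0.46)) = 0.24.
Characteristic equation s² + 3.5s + 6.3K_p = 0 gives ζ = 3.5/(2√(6.3K_p)).
Setting ζ = 0.24: √(6.3K_p) = 3.5/(2·0.24) = 7.293, so K_p = 53.19/6.3 = 8.44.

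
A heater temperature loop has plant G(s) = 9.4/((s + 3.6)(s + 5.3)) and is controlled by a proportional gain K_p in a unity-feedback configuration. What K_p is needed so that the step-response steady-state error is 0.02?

K_p = 99.5

Steady-state error for a unit step on this type-0 loop is 1/(1 + K_p·G(0)).
G(0) = 0.4927. Require 1/(1 + K_p·0.4927) = 0.02, so 1 + 0.4927·K_p = 50.
K_p = (50 − 1)/0.4927 = 99.5.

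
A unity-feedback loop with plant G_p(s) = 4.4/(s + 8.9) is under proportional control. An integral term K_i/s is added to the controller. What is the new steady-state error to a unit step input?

0

The integrator makes K_pos = lim_{s→0} C(s)G(s) infinite, so e_ss = 1/(1+K_pos) = 0.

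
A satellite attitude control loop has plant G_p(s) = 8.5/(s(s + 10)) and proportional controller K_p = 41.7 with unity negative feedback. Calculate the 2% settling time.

The closed-loop denominator s² + 10s + 354.5 gives ω_n = √354.5 = 18.83 and ζ = 10/(2ω_n) = 0.2656.
2% settling time T_s ≈ 4/(ζω_n) = 4/5 = 0.8 s.

T_s ≈ 0.8 s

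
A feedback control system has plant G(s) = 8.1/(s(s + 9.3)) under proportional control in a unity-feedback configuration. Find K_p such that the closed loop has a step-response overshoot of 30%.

K_p = 20.8

From %OS = 100·exp(−πζ/√(1−ζ²)) = 30%, ζ = −ln(0.3)/√(π²+ln²(0.3)) = 0.3579.
Characteristic equation s² + 9.3s + 8.1K_p = 0 gives ζ = 9.3/(2√(8.1K_p)).
Setting ζ = 0.3579: √(8.1K_p) = 9.3/(2·0.3579) = 12.99, so K_p = 168.8/8.1 = 20.8.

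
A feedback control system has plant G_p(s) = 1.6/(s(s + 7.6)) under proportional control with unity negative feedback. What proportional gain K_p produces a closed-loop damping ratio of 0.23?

Closed-loop characteristic equation: s² + 7.6s + K_p·1.6 = 0.
So ω_n = √(1.6K_p) and 2ζω_n = 7.6, giving ζ = 7.6/(2√(1.6K_p)).
Setting ζ = 0.23: √(1.6K_p) = 7.6/(2·0.23) = 16.52, so K_p = 273/1.6 = 171.

K_p = 171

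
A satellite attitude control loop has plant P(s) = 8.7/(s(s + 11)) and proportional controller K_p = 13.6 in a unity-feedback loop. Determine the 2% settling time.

The closed-loop denominator s² + 11s + 118.3 gives ω_n = √118.3 = 10.88 and ζ = 11/(2ω_n) = 0.5056.
2% settling time T_s ≈ 4/(ζω_n) = 4/5.5 = 0.727 s.

T_s ≈ 0.727 s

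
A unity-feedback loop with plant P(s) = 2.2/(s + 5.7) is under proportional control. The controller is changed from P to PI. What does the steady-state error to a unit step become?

The integrator makes K_pos = lim_{s→0} C(s)G(s) infinite, so e_ss = 1/(1+K_pos) = 0.

0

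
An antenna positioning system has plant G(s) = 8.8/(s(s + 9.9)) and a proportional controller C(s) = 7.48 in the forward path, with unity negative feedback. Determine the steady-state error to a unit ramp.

0.15

The loop has one pole at the origin (type 1). Velocity error constant K_v = lim_{s→0} s·C(s)G(s) = 7.48·8.8/9.9 = 6.649.
Steady-state error to a unit ramp: e_ss = 1/K_v = 0.15.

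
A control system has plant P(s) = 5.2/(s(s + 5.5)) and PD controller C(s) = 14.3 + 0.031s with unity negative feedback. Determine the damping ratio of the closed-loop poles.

Forward path: (14.3 + 0.031s)·5.2/(s(s+5.5)). The closed-loop characteristic equation is s² + (5.5 + 5.2·0.031)s + 5.2·14.3 = 0.
That is s² + 5.661s + 74.36 = 0, so ω_n = 8.623 rad/s and ζ = 5.661/(2·8.623) = 0.3283.

ζ = 0.328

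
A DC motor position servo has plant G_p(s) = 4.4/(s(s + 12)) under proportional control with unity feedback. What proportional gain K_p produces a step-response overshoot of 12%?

From %OS = 100·exp(−πζ/√(1−ζ²)) = 12%, ζ = −ln(0.12)/√(π²+ln²(0.12)) = 0.5594.
Characteristic equation s² + 12s + 4.4K_p = 0 gives ζ = 12/(2√(4.4K_p)).
Setting ζ = 0.5594: √(4.4K_p) = 12/(2·0.5594) = 10.73, so K_p = 115/4.4 = 26.1.

K_p = 26.1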